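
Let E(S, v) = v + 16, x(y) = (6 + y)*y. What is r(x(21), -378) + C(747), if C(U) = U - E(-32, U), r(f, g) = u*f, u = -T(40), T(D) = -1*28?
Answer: 15860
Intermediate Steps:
x(y) = y*(6 + y)
T(D) = -28
E(S, v) = 16 + v
u = 28 (u = -1*(-28) = 28)
r(f, g) = 28*f
C(U) = -16 (C(U) = U - (16 + U) = U + (-16 - U) = -16)
r(x(21), -378) + C(747) = 28*(21*(6 + 21)) - 16 = 28*(21*27) - 16 = 28*567 - 16 = 15876 - 16 = 15860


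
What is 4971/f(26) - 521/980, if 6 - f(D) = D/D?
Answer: 194759/196 ≈ 993.67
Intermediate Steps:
f(D) = 5 (f(D) = 6 - D/D = 6 - 1*1 = 6 - 1 = 5)
4971/f(26) - 521/980 = 4971/5 - 521/980 = 194759/196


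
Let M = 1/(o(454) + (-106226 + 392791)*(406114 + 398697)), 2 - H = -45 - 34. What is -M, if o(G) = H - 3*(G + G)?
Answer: -1/230630661572 ≈ -4.3359e-12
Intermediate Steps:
H = 81 (H = 2 - (-45 - 34) = 2 - 1*(-79) = 2 + 79 = 81)
o(G) = 81 - 6*G (o(G) = 81 - 3*(G + G) = 81 - 3*2*G = 81 - 6*G)
M = 1/230630661572 (M = 1/((81 - 6*454) + (-106226 + 392791)*(406114 + 398697)) = 1/((81 - 2724) + 286565*804811) = 1/(-2643 + 230630664215) = 1/230630661572 ≈ 4.3359e-12)
-M = -1*1/230630661572 = -1/230630661572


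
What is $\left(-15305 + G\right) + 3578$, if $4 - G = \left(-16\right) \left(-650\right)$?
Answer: $-22123$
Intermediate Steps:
$G = -10396$ ($G = 4 - \left(-16\right) \left(-650\right) = 4 - 10400 = -10396$)
$\left(-15305 + G\right) + 3578 = \left(-15305 - 10396\right) + 3578 = -25701 + 3578 = -22123$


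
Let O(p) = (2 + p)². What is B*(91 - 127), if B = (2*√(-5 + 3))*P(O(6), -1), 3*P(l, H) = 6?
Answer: -144*I*√2 ≈ -203.65*I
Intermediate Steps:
P(l, H) = 2 (P(l, H) = (⅓)*6 = 2)
B = 4*I*√2 (B = (2*√(-5 + 3))*2 = (2*√(-2))*2 = (2*(I*√2))*2 = (2*I*√2)*2 = 4*I*√2 ≈ 5.6569*I)
B*(91 - 127) = (4*I*√2)*(91 - 127) = (4*I*√2)*(-36) = -144*I*√2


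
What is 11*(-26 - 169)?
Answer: -2145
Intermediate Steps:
11*(-26 - 169) = 11*(-195) = -2145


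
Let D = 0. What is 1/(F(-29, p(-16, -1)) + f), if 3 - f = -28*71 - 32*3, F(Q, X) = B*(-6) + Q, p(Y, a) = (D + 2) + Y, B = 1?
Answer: 1/2052 ≈ 0.00048733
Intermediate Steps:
p(Y, a) = 2 + Y (p(Y, a) = (0 + 2) + Y = 2 + Y)
F(Q, X) = -6 + Q (F(Q, X) = 1*(-6) + Q = -6 + Q)
f = 2087 (f = 3 - (-28*71 - 32*3) = 3 - (-1988 - 96) = 3 - 1*(-2084) = 3 + 2084 = 2087)
1/(F(-29, p(-16, -1)) + f) = 1/((-6 - 29) + 2087) = 1/(-35 + 2087) = 1/2052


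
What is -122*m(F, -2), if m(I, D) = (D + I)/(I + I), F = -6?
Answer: -244/3 ≈ -81.333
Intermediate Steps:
m(I, D) = (D + I)/(2*I) (m(I, D) = (D + I)/((2*I)) = (D + I)*(1/(2*I)) = (D + I)/(2*I))
-122*m(F, -2) = -61*(-2 - 6)/(-6) = -61*(-1)*(-8)/6 = -122*2/3 = -244/3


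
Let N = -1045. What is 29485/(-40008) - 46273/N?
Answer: 1820478359/41808360 ≈ 43.543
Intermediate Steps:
29485/(-40008) - 46273/N = 29485/(-40008) - 46273/(-1045) = 29485*(-1/40008) - 46273*(-1/1045) = -29485/40008 + 46273/1045 = 1820478359/41808360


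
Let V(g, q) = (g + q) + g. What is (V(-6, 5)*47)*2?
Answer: -658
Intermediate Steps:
V(g, q) = q + 2*g
(V(-6, 5)*47)*2 = ((5 + 2*(-6))*47)*2 = ((5 - 12)*47)*2 = -7*47*2 = -329*2 = -658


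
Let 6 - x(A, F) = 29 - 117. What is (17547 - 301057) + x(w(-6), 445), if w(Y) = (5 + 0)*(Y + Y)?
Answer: -283416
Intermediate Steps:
w(Y) = 10*Y (w(Y) = 5*(2*Y) = 10*Y)
x(A, F) = 94 (x(A, F) = 6 - (29 - 117) = 6 - 1*(-88) = 6 + 88 = 94)
(17547 - 301057) + x(w(-6), 445) = (17547 - 301057) + 94 = -283510 + 94 = -283416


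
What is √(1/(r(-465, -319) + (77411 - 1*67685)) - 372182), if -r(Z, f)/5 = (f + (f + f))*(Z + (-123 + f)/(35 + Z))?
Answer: I*√840555419461225405170/47523180 ≈ 610.07*I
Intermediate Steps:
r(Z, f) = -15*f*(Z + (-123 + f)/(35 + Z)) (r(Z, f) = -5*(f + (f + f))*(Z + (-123 + f)/(35 + Z)) = -5*(f + 2*f)*(Z + (-123 + f)/(35 + Z)) = -5*3*f*(Z + (-123 + f)/(35 + Z)) = -15*f*(Z + (-123 + f)/(35 + Z)))
√(1/(r(-465, -319) + (77411 - 1*67685)) - 372182) = √(1/(15*(-319)*(123 - 1*(-319) - 1*(-465)² - 35*(-465))/(35 - 465) + (77411 - 1*67685)) - 372182) = √(1/(15*(-319)*(123 + 319 - 1*216225 + 16275)/(-430) + (77411 - 67685)) - 372182) = √(1/(15*(-319)*(-1/430)*(123 + 319 - 216225 + 16275) + 9726) - 372182) = √(1/(15*(-319)*(-1/430)*(-199508) + 9726) - 372182) = √(1/(-95464578/43 + 9726) - 372182) = √(1/(-95046360/43) - 372182) = √(-43/95046360 - 372182) = √(-35374544357563/95046360) = I*√840555419461225405170/47523180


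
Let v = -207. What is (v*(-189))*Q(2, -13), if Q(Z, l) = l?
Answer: -508599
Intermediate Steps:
(v*(-189))*Q(2, -13) = -207*(-189)*(-13) = 39123*(-13) = -508599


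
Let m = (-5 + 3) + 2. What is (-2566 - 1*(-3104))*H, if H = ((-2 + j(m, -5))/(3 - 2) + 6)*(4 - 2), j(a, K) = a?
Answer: 4304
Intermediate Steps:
m = 0 (m = -2 + 2 = 0)
H = 8 (H = ((-2 + 0)/(3 - 2) + 6)*(4 - 2) = (-2/1 + 6)*2 = (-2*1 + 6)*2 = (-2 + 6)*2 = 4*2 = 8)
(-2566 - 1*(-3104))*H = (-2566 - 1*(-3104))*8 = (-2566 + 3104)*8 = 538*8 = 4304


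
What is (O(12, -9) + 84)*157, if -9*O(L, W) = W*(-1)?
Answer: 13031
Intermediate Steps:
O(L, W) = W/9 (O(L, W) = -W*(-1)/9 = -(-1)*W/9 = W/9)
(O(12, -9) + 84)*157 = ((⅑)*(-9) + 84)*157 = (-1 + 84)*157 = 83*157 = 13031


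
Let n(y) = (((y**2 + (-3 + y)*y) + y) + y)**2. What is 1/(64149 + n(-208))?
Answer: 1/7523197845 ≈ 1.3292e-10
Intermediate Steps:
n(y) = (y**2 + 2*y + y*(-3 + y))**2 (n(y) = (((y**2 + y*(-3 + y)) + y) + y)**2 = ((y + y**2 + y*(-3 + y)) + y)**2 = (y**2 + 2*y + y*(-3 + y))**2)
1/(64149 + n(-208)) = 1/(64149 + (-208)**2*(-1 + 2*(-208))**2) = 1/(64149 + 43264*(-1 - 416)**2) = 1/(64149 + 43264*(-417)**2) = 1/(64149 + 43264*173889) = 1/(64149 + 7523133696) = 1/7523197845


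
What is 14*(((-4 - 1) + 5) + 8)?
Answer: 112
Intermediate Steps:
14*(((-4 - 1) + 5) + 8) = 14*((-5 + 5) + 8) = 14*(0 + 8) = 14*8 = 112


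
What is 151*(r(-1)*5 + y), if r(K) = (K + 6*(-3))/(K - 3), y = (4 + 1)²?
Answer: 29445/4 ≈ 7361.3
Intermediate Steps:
y = 25 (y = 5² = 25)
r(K) = (-18 + K)/(-3 + K) (r(K) = (K - 18)/(-3 + K) = (-18 + K)/(-3 + K))
151*(r(-1)*5 + y) = 151*(((-18 - 1)/(-3 - 1))*5 + 25) = 151*((-19/(-4))*5 + 25) = 151*(-¼*(-19)*5 + 25) = 151*((19/4)*5 + 25) = 151*(95/4 + 25) = 151*(195/4) = 29445/4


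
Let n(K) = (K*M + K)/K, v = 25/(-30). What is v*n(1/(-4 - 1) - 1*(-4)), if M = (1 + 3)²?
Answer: -85/6 ≈ -14.167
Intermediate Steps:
M = 16 (M = 4² = 16)
v = -⅚ (v = 25*(-1/30) = -⅚ ≈ -0.83333)
n(K) = 17 (n(K) = (K*16 + K)/K = (16*K + K)/K = (17*K)/K = 17)
v*n(1/(-4 - 1) - 1*(-4)) = -⅚*17 = -85/6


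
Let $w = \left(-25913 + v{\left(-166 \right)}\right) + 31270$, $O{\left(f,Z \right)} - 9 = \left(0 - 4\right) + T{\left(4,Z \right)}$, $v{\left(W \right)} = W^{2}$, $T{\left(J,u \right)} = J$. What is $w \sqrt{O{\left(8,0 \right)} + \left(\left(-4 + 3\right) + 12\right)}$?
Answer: $65826 \sqrt{5} \approx 1.4719 \cdot 10^{5}$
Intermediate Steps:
$O{\left(f,Z \right)} = 9$ ($O{\left(f,Z \right)} = 9 + \left(\left(0 - 4\right) + 4\right) = 9 + \left(-4 + 4\right) = 9 + 0 = 9$)
$w = 32913$ ($w = \left(-25913 + \left(-166\right)^{2}\right) + 31270 = \left(-25913 + 27556\right) + 31270 = 1643 + 31270 = 32913$)
$w \sqrt{O{\left(8,0 \right)} + \left(\left(-4 + 3\right) + 12\right)} = 32913 \sqrt{9 + \left(\left(-4 + 3\right) + 12\right)} = 32913 \sqrt{9 + \left(-1 + 12\right)} = 32913 \sqrt{9 + 11} = 32913 \sqrt{20} = 32913 \cdot 2 \sqrt{5} = 65826 \sqrt{5}$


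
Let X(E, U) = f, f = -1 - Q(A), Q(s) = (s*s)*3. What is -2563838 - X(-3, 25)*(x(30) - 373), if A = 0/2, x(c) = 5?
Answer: -2564206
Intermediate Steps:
A = 0 (A = 0*(1/2) = 0)
Q(s) = 3*s**2 (Q(s) = s**2*3 = 3*s**2)
f = -1 (f = -1 - 3*0**2 = -1 - 3*0 = -1 - 1*0 = -1 + 0 = -1)
X(E, U) = -1
-2563838 - X(-3, 25)*(x(30) - 373) = -2563838 - (-1)*(5 - 373) = -2563838 - (-1)*(-368) = -2563838 - 1*368 = -2563838 - 368 = -2564206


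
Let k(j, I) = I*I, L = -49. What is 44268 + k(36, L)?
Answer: 46669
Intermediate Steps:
k(j, I) = I²
44268 + k(36, L) = 44268 + (-49)² = 44268 + 2401 = 46669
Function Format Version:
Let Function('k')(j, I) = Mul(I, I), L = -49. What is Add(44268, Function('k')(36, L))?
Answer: 46669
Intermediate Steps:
Function('k')(j, I) = Pow(I, 2)
Add(44268, Function('k')(36, L)) = Add(44268, Pow(-49, 2)) = Add(44268, 2401) = 46669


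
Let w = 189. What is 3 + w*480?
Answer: 90723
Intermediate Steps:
3 + w*480 = 3 + 189*480 = 3 + 90720 = 90723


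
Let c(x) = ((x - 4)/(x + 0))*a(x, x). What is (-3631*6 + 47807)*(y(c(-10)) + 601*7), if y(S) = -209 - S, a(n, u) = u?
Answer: 104396252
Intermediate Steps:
c(x) = -4 + x (c(x) = ((x - 4)/(x + 0))*x = ((-4 + x)/x)*x = -4 + x)
(-3631*6 + 47807)*(y(c(-10)) + 601*7) = (-3631*6 + 47807)*((-209 - (-4 - 10)) + 601*7) = (-21786 + 47807)*((-209 - 1*(-14)) + 4207) = 26021*((-209 + 14) + 4207) = 26021*(-195 + 4207) = 26021*4012 = 104396252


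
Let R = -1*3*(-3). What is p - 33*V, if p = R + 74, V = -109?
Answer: 3680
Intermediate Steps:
R = 9 (R = -3*(-3) = 9)
p = 83 (p = 9 + 74 = 83)
p - 33*V = 83 - 33*(-109) = 83 + 3597 = 3680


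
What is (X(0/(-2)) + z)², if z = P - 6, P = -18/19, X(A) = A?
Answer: 17424/361 ≈ 48.266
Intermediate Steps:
P = -18/19 (P = -18*1/19 = -18/19 ≈ -0.94737)
z = -132/19 (z = -18/19 - 6 = -132/19 ≈ -6.9474)
(X(0/(-2)) + z)² = (0/(-2) - 132/19)² = (0*(-½) - 132/19)² = (0 - 132/19)² = (-132/19)² = 17424/361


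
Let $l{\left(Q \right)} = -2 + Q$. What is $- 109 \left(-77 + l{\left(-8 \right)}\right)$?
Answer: $9483$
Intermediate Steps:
$- 109 \left(-77 + l{\left(-8 \right)}\right) = - 109 \left(-77 - 10\right) = \left(-109\right) \left(-87\right) = 9483$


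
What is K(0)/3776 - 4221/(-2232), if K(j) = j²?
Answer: 469/248 ≈ 1.8911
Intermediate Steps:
K(0)/3776 - 4221/(-2232) = 0²/3776 - 4221/(-2232) = 0*(1/3776) - 4221*(-1/2232) = 0 + 469/248 = 469/248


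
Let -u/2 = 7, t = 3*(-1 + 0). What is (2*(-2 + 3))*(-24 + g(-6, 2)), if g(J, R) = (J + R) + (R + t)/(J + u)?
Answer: -559/10 ≈ -55.900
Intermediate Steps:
t = -3 (t = 3*(-1) = -3)
u = -14 (u = -2*7 = -14)
g(J, R) = J + R + (-3 + R)/(-14 + J) (g(J, R) = (J + R) + (R - 3)/(J - 14) = (J + R) + (-3 + R)/(-14 + J) = J + R + (-3 + R)/(-14 + J))
(2*(-2 + 3))*(-24 + g(-6, 2)) = (2*(-2 + 3))*(-24 + (-3 + (-6)² - 14*(-6) - 13*2 - 6*2)/(-14 - 6)) = (2*1)*(-24 + (-3 + 36 + 84 - 26 - 12)/(-20)) = 2*(-24 - 1/20*79) = 2*(-24 - 79/20) = 2*(-559/20) = -559/10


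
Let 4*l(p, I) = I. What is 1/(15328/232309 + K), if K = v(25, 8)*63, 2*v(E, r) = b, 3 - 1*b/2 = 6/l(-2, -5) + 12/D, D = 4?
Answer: 1161545/351327848 ≈ 0.0033062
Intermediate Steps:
l(p, I) = I/4
b = 48/5 (b = 6 - 2*(6/(((1/4)*(-5))) + 12/4) = 6 - 2*(6/(-5/4) + 12*(1/4)) = 6 - 2*(6*(-4/5) + 3) = 6 - 2*(-24/5 + 3) = 6 - 2*(-9/5) = 6 + 18/5 = 48/5 ≈ 9.6000)
v(E, r) = 24/5 (v(E, r) = (1/2)*(48/5) = 24/5)
K = 1512/5 (K = (24/5)*63 = 1512/5 ≈ 302.40)
1/(15328/232309 + K) = 1/(15328/232309 + 1512/5) = 1/(351327848/1161545) = 1161545/351327848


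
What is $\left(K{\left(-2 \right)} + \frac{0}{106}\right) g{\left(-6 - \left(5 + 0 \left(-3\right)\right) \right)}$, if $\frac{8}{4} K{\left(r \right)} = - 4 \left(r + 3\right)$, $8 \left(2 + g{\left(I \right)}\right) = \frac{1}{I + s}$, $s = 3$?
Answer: $\frac{129}{32} \approx 4.0313$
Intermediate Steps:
$g{\left(I \right)} = -2 + \frac{1}{8 \left(3 + I\right)}$ ($g{\left(I \right)} = -2 + \frac{1}{8 \left(I + 3\right)} = -2 + \frac{1}{8 \left(3 + I\right)}$)
$K{\left(r \right)} = -6 - 2 r$ ($K{\left(r \right)} = \frac{\left(-4\right) \left(r + 3\right)}{2} = \frac{\left(-4\right) \left(3 + r\right)}{2} = \frac{-12 - 4 r}{2} = -6 - 2 r$)
$\left(K{\left(-2 \right)} + \frac{0}{106}\right) g{\left(-6 - \left(5 + 0 \left(-3\right)\right) \right)} = \left(\left(-6 - -4\right) + \frac{0}{106}\right) \frac{-47 - 16 \left(-6 - \left(5 + 0 \left(-3\right)\right)\right)}{8 \left(3 - 11\right)} = \left(\left(-6 + 4\right) + 0 \cdot \frac{1}{106}\right) \frac{-47 - 16 \left(-6 - \left(5 + 0\right)\right)}{8 \left(3 - 11\right)} = \left(-2 + 0\right) \frac{-47 - 16 \left(-6 - 5\right)}{8 \left(3 - 11\right)} = - 2 \frac{-47 - 16 \left(-6 - 5\right)}{8 \left(3 - 11\right)} = - 2 \frac{-47 - -176}{8 \left(3 - 11\right)} = - 2 \frac{-47 + 176}{8 \left(-8\right)} = - 2 \cdot \frac{1}{8} \left(- \frac{1}{8}\right) 129 = \left(-2\right) \left(- \frac{129}{64}\right) = \frac{129}{32}$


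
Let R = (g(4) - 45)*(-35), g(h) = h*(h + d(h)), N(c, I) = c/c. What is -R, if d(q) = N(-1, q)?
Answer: -875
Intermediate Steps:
N(c, I) = 1
d(q) = 1
g(h) = h*(1 + h) (g(h) = h*(h + 1) = h*(1 + h))
R = 875 (R = (4*(1 + 4) - 45)*(-35) = (4*5 - 45)*(-35) = (20 - 45)*(-35) = -25*(-35) = 875)
-R = -1*875 = -875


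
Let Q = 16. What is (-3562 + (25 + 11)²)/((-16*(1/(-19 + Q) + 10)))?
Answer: 3399/232 ≈ 14.651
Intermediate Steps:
(-3562 + (25 + 11)²)/((-16*(1/(-19 + Q) + 10))) = (-3562 + (25 + 11)²)/((-16*(1/(-19 + 16) + 10))) = (-3562 + 36²)/((-16*(1/(-3) + 10))) = (-3562 + 1296)/((-16*(-⅓ + 10))) = -2266/((-16*29/3)) = -2266/(-464/3) = -2266*(-3/464) = 3399/232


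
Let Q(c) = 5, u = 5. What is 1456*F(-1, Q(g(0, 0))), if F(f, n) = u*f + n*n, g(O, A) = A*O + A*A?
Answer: 29120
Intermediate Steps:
g(O, A) = A**2 + A*O (g(O, A) = A*O + A**2 = A**2 + A*O)
F(f, n) = n**2 + 5*f (F(f, n) = 5*f + n*n = 5*f + n**2 = n**2 + 5*f)
1456*F(-1, Q(g(0, 0))) = 1456*(5**2 + 5*(-1)) = 1456*(25 - 5) = 1456*20 = 29120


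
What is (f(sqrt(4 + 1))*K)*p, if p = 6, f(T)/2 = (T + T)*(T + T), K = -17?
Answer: -4080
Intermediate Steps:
f(T) = 8*T**2 (f(T) = 2*((T + T)*(T + T)) = 2*((2*T)*(2*T)) = 2*(4*T**2) = 8*T**2)
(f(sqrt(4 + 1))*K)*p = ((8*(sqrt(4 + 1))**2)*(-17))*6 = ((8*(sqrt(5))**2)*(-17))*6 = ((8*5)*(-17))*6 = (40*(-17))*6 = -680*6 = -4080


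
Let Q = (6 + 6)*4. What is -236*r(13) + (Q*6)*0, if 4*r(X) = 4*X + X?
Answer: -3835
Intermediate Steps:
Q = 48 (Q = 12*4 = 48)
r(X) = 5*X/4 (r(X) = (4*X + X)/4 = (5*X)/4 = 5*X/4)
-236*r(13) + (Q*6)*0 = -295*13 + (48*6)*0 = -236*65/4 + 288*0 = -3835 + 0 = -3835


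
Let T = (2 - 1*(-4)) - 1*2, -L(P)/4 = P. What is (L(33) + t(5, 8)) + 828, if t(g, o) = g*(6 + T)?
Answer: 746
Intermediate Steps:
L(P) = -4*P
T = 4 (T = (2 + 4) - 2 = 6 - 2 = 4)
t(g, o) = 10*g (t(g, o) = g*(6 + 4) = g*10 = 10*g)
(L(33) + t(5, 8)) + 828 = (-4*33 + 10*5) + 828 = (-132 + 50) + 828 = -82 + 828 = 746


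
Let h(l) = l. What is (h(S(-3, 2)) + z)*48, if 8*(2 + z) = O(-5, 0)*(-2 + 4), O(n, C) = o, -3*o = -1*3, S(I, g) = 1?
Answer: -36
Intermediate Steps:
o = 1 (o = -(-1)*3/3 = -1/3*(-3) = 1)
O(n, C) = 1
z = -7/4 (z = -2 + (1*(-2 + 4))/8 = -2 + (1*2)/8 = -2 + (1/8)*2 = -2 + 1/4 = -7/4 ≈ -1.7500)
(h(S(-3, 2)) + z)*48 = (1 - 7/4)*48 = -3/4*48 = -36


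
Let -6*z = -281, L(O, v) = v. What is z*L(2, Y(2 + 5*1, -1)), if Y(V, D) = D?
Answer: -281/6 ≈ -46.833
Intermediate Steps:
z = 281/6 (z = -⅙*(-281) = 281/6 ≈ 46.833)
z*L(2, Y(2 + 5*1, -1)) = (281/6)*(-1) = -281/6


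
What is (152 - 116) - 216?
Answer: -180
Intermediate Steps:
(152 - 116) - 216 = 36 - 216 = -180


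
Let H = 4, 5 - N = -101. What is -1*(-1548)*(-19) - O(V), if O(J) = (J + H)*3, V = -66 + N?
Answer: -29544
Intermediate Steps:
N = 106 (N = 5 - 1*(-101) = 5 + 101 = 106)
V = 40 (V = -66 + 106 = 40)
O(J) = 12 + 3*J (O(J) = (J + 4)*3 = (4 + J)*3 = 12 + 3*J)
-1*(-1548)*(-19) - O(V) = -1*(-1548)*(-19) - (12 + 3*40) = 1548*(-19) - (12 + 120) = -29412 - 1*132 = -29412 - 132 = -29544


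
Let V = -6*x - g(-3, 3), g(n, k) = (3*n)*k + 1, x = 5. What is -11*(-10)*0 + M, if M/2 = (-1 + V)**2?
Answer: 50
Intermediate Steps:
g(n, k) = 1 + 3*k*n (g(n, k) = 3*k*n + 1 = 1 + 3*k*n)
V = -4 (V = -6*5 - (1 + 3*3*(-3)) = -30 - (1 - 27) = -30 - 1*(-26) = -30 + 26 = -4)
M = 50 (M = 2*(-1 - 4)**2 = 2*(-5)**2 = 2*25 = 50)
-11*(-10)*0 + M = -11*(-10)*0 + 50 = 110*0 + 50 = 0 + 50 = 50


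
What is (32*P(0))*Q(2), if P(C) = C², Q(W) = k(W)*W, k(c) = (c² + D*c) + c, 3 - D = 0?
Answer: 0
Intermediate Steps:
D = 3 (D = 3 - 1*0 = 3 + 0 = 3)
k(c) = c² + 4*c (k(c) = (c² + 3*c) + c = c² + 4*c)
Q(W) = W²*(4 + W) (Q(W) = (W*(4 + W))*W = W²*(4 + W))
(32*P(0))*Q(2) = (32*0²)*(2²*(4 + 2)) = (32*0)*(4*6) = 0*24 = 0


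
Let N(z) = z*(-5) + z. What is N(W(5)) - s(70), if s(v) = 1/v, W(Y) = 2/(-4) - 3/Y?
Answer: 307/70 ≈ 4.3857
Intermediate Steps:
W(Y) = -1/2 - 3/Y (W(Y) = 2*(-1/4) - 3/Y = -1/2 - 3/Y)
N(z) = -4*z (N(z) = -5*z + z = -4*z)
N(W(5)) - s(70) = -2*(-6 - 1*5)/5 - 1/70 = -2*(-6 - 5)/5 - 1*1/70 = -2*(-11)/5 - 1/70 = -4*(-11/10) - 1/70 = 22/5 - 1/70 = 307/70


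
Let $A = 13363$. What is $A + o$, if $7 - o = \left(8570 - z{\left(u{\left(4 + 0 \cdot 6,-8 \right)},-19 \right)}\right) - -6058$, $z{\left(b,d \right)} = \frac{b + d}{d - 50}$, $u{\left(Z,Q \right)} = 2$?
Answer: $- \frac{86785}{69} \approx -1257.8$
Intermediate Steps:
$z{\left(b,d \right)} = \frac{b + d}{-50 + d}$
$o = - \frac{1008832}{69}$ ($o = 7 - \left(\left(8570 - \frac{2 - 19}{-50 - 19}\right) - -6058\right) = 7 - \left(\left(8570 - \frac{1}{-69} \left(-17\right)\right) + 6058\right) = 7 - \left(\left(8570 - \left(- \frac{1}{69}\right) \left(-17\right)\right) + 6058\right) = 7 - \left(\left(8570 - \frac{17}{69}\right) + 6058\right) = 7 - \left(\frac{591313}{69} + 6058\right) = 7 - \frac{1009315}{69} = - \frac{1008832}{69} \approx -14621.0$)
$A + o = 13363 - \frac{1008832}{69} = - \frac{86785}{69}$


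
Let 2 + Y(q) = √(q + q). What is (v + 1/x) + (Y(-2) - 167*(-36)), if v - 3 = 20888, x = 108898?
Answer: 2929465099/108898 + 2*I ≈ 26901.0 + 2.0*I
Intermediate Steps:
Y(q) = -2 + √2*√q (Y(q) = -2 + √(q + q) = -2 + √(2*q) = -2 + √2*√q)
v = 20891 (v = 3 + 20888 = 20891)
(v + 1/x) + (Y(-2) - 167*(-36)) = (20891 + 1/108898) + ((-2 + √2*√(-2)) - 167*(-36)) = (20891 + 1/108898) + ((-2 + √2*(I*√2)) + 6012) = 2274988119/108898 + ((-2 + 2*I) + 6012) = 2274988119/108898 + (6010 + 2*I) = 2929465099/108898 + 2*I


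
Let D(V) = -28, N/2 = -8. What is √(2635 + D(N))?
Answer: √2607 ≈ 51.059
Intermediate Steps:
N = -16 (N = 2*(-8) = -16)
√(2635 + D(N)) = √(2635 - 28) = √2607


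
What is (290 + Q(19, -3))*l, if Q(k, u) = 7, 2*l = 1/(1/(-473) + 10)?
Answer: 140481/9458 ≈ 14.853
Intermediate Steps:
l = 473/9458 (l = 1/(2*(1/(-473) + 10)) = 1/(2*(-1/473 + 10)) = 1/(2*(4729/473)) = (½)*(473/4729) = 473/9458 ≈ 0.050011)
(290 + Q(19, -3))*l = (290 + 7)*(473/9458) = 297*(473/9458) = 140481/9458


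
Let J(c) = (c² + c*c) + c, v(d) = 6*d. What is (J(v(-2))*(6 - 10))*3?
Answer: -3312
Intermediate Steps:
J(c) = c + 2*c² (J(c) = (c² + c²) + c = 2*c² + c = c + 2*c²)
(J(v(-2))*(6 - 10))*3 = (((6*(-2))*(1 + 2*(6*(-2))))*(6 - 10))*3 = (-12*(1 + 2*(-12))*(-4))*3 = (-12*(1 - 24)*(-4))*3 = (-12*(-23)*(-4))*3 = (276*(-4))*3 = -1104*3 = -3312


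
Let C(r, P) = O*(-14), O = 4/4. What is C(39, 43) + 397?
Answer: 383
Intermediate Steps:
O = 1 (O = 4*(1/4) = 1)
C(r, P) = -14 (C(r, P) = 1*(-14) = -14)
C(39, 43) + 397 = -14 + 397 = 383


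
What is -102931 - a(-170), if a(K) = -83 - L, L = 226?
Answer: -102622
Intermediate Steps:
a(K) = -309 (a(K) = -83 - 1*226 = -83 - 226 = -309)
-102931 - a(-170) = -102931 - 1*(-309) = -102931 + 309 = -102622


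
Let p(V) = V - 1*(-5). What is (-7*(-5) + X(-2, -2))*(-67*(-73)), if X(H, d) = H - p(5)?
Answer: 112493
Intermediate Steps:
p(V) = 5 + V (p(V) = V + 5 = 5 + V)
X(H, d) = -10 + H (X(H, d) = H - (5 + 5) = H - 1*10 = H - 10 = -10 + H)
(-7*(-5) + X(-2, -2))*(-67*(-73)) = (-7*(-5) + (-10 - 2))*(-67*(-73)) = (35 - 12)*4891 = 23*4891 = 112493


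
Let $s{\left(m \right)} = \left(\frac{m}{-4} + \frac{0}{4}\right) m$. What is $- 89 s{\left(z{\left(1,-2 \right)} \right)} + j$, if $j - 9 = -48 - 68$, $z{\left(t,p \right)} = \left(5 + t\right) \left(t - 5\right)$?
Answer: $12709$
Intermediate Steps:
$z{\left(t,p \right)} = \left(-5 + t\right) \left(5 + t\right)$ ($z{\left(t,p \right)} = \left(5 + t\right) \left(-5 + t\right) = \left(-5 + t\right) \left(5 + t\right)$)
$j = -107$ ($j = 9 - 116 = -107$)
$s{\left(m \right)} = - \frac{m^{2}}{4}$ ($s{\left(m \right)} = \left(m \left(- \frac{1}{4}\right) + 0 \cdot \frac{1}{4}\right) m = \left(- \frac{m}{4} + 0\right) m = - \frac{m}{4} m = - \frac{m^{2}}{4}$)
$- 89 s{\left(z{\left(1,-2 \right)} \right)} + j = - 89 \left(- \frac{\left(-25 + 1^{2}\right)^{2}}{4}\right) - 107 = - 89 \left(- \frac{\left(-25 + 1\right)^{2}}{4}\right) - 107 = - 89 \left(- \frac{\left(-24\right)^{2}}{4}\right) - 107 = - 89 \left(\left(- \frac{1}{4}\right) 576\right) - 107 = \left(-89\right) \left(-144\right) - 107 = 12816 - 107 = 12709$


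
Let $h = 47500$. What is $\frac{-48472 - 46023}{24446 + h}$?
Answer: $- \frac{94495}{71946} \approx -1.3134$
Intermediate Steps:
$\frac{-48472 - 46023}{24446 + h} = \frac{-48472 - 46023}{24446 + 47500} = - \frac{94495}{71946}$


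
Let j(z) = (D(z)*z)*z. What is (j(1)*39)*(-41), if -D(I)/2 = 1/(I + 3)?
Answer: 1599/2 ≈ 799.50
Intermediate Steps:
D(I) = -2/(3 + I) (D(I) = -2/(I + 3) = -2/(3 + I))
j(z) = -2*z**2/(3 + z) (j(z) = ((-2/(3 + z))*z)*z = (-2*z/(3 + z))*z = -2*z**2/(3 + z))
(j(1)*39)*(-41) = (-2*1**2/(3 + 1)*39)*(-41) = (-2*1/4*39)*(-41) = (-2*1*1/4*39)*(-41) = -1/2*39*(-41) = -39/2*(-41) = 1599/2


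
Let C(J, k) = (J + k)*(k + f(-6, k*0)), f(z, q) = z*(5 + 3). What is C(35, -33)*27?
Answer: -4374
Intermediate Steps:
f(z, q) = 8*z (f(z, q) = z*8 = 8*z)
C(J, k) = (-48 + k)*(J + k) (C(J, k) = (J + k)*(k + 8*(-6)) = (J + k)*(k - 48) = (J + k)*(-48 + k) = (-48 + k)*(J + k))
C(35, -33)*27 = ((-33)² - 48*35 - 48*(-33) + 35*(-33))*27 = (1089 - 1680 + 1584 - 1155)*27 = -162*27 = -4374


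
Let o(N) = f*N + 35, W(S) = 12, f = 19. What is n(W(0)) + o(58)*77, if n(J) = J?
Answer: 87561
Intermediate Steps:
o(N) = 35 + 19*N (o(N) = 19*N + 35 = 35 + 19*N)
n(W(0)) + o(58)*77 = 12 + (35 + 19*58)*77 = 12 + (35 + 1102)*77 = 12 + 1137*77 = 12 + 87549 = 87561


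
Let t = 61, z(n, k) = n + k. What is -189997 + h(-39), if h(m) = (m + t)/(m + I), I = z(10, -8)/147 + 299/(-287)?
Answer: -22918454422/120625 ≈ -1.9000e+5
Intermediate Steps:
z(n, k) = k + n
I = -6197/6027 (I = (-8 + 10)/147 + 299/(-287) = 2*(1/147) + 299*(-1/287) = 2/147 - 299/287 = -6197/6027 ≈ -1.0282)
h(m) = (61 + m)/(-6197/6027 + m) (h(m) = (m + 61)/(m - 6197/6027) = (61 + m)/(-6197/6027 + m))
-189997 + h(-39) = -189997 + 6027*(61 - 39)/(-6197 + 6027*(-39)) = -189997 + 6027*22/(-6197 - 235053) = -189997 + 6027*22/(-241250) = -189997 + 6027*(-1/241250)*22 = -189997 - 66297/120625 = -22918454422/120625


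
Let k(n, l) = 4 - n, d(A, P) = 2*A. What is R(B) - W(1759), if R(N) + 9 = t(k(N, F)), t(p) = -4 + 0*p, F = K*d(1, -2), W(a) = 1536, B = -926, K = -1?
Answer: -1549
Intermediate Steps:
F = -2 ≈ -2.0000
t(p) = -4 (t(p) = -4 + 0 = -4)
R(N) = -13 (R(N) = -9 - 4 = -13)
R(B) - W(1759) = -13 - 1*1536 = -13 - 1536 = -1549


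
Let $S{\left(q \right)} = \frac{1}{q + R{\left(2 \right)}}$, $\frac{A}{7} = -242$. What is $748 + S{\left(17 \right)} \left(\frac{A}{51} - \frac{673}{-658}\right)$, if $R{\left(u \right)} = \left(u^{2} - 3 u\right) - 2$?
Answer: $\frac{325237663}{436254} \approx 745.52$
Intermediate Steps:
$A = -1694$ ($A = 7 \left(-242\right) = -1694$)
$R{\left(u \right)} = -2 + u^{2} - 3 u$
$S{\left(q \right)} = \frac{1}{-4 + q}$ ($S{\left(q \right)} = \frac{1}{q - \left(8 - 4\right)} = \frac{1}{q - 4} = \frac{1}{-4 + q}$)
$748 + S{\left(17 \right)} \left(\frac{A}{51} - \frac{673}{-658}\right) = 748 + \frac{- \frac{1694}{51} - \frac{673}{-658}}{-4 + 17} = 748 + \frac{\left(-1694\right) \frac{1}{51} - - \frac{673}{658}}{13} = 748 + \frac{- \frac{1694}{51} + \frac{673}{658}}{13} = 748 + \frac{1}{13} \left(- \frac{1080329}{33558}\right) = 748 - \frac{1080329}{436254} = \frac{325237663}{436254}$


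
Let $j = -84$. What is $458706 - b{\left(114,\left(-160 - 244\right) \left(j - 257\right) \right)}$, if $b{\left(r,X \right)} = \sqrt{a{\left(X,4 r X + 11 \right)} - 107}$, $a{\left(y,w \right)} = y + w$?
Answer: $458706 - 2 \sqrt{15739513} \approx 4.5077 \cdot 10^{5}$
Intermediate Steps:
$a{\left(y,w \right)} = w + y$
$b{\left(r,X \right)} = \sqrt{-96 + X + 4 X r}$ ($b{\left(r,X \right)} = \sqrt{\left(\left(4 r X + 11\right) + X\right) - 107} = \sqrt{\left(\left(4 X r + 11\right) + X\right) - 107} = \sqrt{\left(\left(11 + 4 X r\right) + X\right) - 107} = \sqrt{\left(11 + X + 4 X r\right) - 107} = \sqrt{-96 + X + 4 X r}$)
$458706 - b{\left(114,\left(-160 - 244\right) \left(j - 257\right) \right)} = 458706 - \sqrt{-96 + \left(-160 - 244\right) \left(-84 - 257\right) + 4 \left(-160 - 244\right) \left(-84 - 257\right) 114} = 458706 - \sqrt{-96 - -137764 + 4 \left(\left(-404\right) \left(-341\right)\right) 114} = 458706 - \sqrt{-96 + 137764 + 4 \cdot 137764 \cdot 114} = 458706 - \sqrt{-96 + 137764 + 62820384} = 458706 - \sqrt{62958052} = 458706 - 2 \sqrt{15739513}$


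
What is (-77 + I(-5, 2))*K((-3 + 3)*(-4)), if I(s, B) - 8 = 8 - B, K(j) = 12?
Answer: -756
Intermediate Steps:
I(s, B) = 16 - B (I(s, B) = 8 + (8 - B) = 16 - B)
(-77 + I(-5, 2))*K((-3 + 3)*(-4)) = (-77 + (16 - 1*2))*12 = (-77 + (16 - 2))*12 = (-77 + 14)*12 = -63*12 = -756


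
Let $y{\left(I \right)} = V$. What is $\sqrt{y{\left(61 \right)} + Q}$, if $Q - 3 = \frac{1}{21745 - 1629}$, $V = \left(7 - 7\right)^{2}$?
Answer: $\frac{\sqrt{303495121}}{10058} \approx 1.7321$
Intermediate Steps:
$V = 0$ ($V = 0^{2} = 0$)
$y{\left(I \right)} = 0$
$Q = \frac{60349}{20116}$ ($Q = 3 + \frac{1}{21745 - 1629} = 3 + \frac{1}{20116} = \frac{60349}{20116} \approx 3.0$)
$\sqrt{y{\left(61 \right)} + Q} = \sqrt{0 + \frac{60349}{20116}} = \sqrt{\frac{60349}{20116}} = \frac{\sqrt{303495121}}{10058}$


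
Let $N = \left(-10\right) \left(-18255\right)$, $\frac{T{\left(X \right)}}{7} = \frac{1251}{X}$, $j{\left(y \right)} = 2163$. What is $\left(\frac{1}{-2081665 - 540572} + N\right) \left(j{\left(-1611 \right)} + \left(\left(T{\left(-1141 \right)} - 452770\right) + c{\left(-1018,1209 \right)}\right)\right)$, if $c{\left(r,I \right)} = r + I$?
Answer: $- \frac{35144922683811727591}{427424631} \approx -8.2225 \cdot 10^{10}$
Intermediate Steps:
$c{\left(r,I \right)} = I + r$
$T{\left(X \right)} = \frac{8757}{X}$ ($T{\left(X \right)} = 7 \frac{1251}{X} = \frac{8757}{X}$)
$N = 182550$
$\left(\frac{1}{-2081665 - 540572} + N\right) \left(j{\left(-1611 \right)} + \left(\left(T{\left(-1141 \right)} - 452770\right) + c{\left(-1018,1209 \right)}\right)\right) = \left(\frac{1}{-2081665 - 540572} + 182550\right) \left(2163 + \left(\left(\frac{8757}{-1141} - 452770\right) + \left(1209 - 1018\right)\right)\right) = \left(\frac{1}{-2622237} + 182550\right) \left(2163 + \left(\left(8757 \left(- \frac{1}{1141}\right) - 452770\right) + 191\right)\right) = \left(- \frac{1}{2622237} + 182550\right) \left(2163 + \left(\left(- \frac{1251}{163} - 452770\right) + 191\right)\right) = \frac{478689364349 \left(2163 + \left(- \frac{73802761}{163} + 191\right)\right)}{2622237} = \frac{478689364349 \left(2163 - \frac{73771628}{163}\right)}{2622237} = \frac{478689364349}{2622237} \left(- \frac{73419059}{163}\right) = - \frac{35144922683811727591}{427424631}$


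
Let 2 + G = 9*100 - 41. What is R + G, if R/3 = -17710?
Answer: -52273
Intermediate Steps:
R = -53130 (R = 3*(-17710) = -53130)
G = 857 (G = -2 + (9*100 - 41) = -2 + (900 - 41) = -2 + 859 = 857)
R + G = -53130 + 857 = -52273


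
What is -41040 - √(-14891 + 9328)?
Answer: -41040 - I*√5563 ≈ -41040.0 - 74.586*I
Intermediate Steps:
-41040 - √(-14891 + 9328) = -41040 - √(-5563) = -41040 - I*√5563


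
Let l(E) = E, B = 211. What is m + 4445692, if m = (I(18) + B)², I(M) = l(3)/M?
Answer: 161650201/36 ≈ 4.4903e+6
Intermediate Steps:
I(M) = 3/M
m = 1605289/36 (m = (3/18 + 211)² = (3*(1/18) + 211)² = (⅙ + 211)² = (1267/6)² = 1605289/36 ≈ 44591.)
m + 4445692 = 1605289/36 + 4445692 = 161650201/36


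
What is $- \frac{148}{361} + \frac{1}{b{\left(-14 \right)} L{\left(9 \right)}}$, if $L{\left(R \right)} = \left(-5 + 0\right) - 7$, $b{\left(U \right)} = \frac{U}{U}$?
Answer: $- \frac{2137}{4332} \approx -0.49331$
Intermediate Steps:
$b{\left(U \right)} = 1$
$L{\left(R \right)} = -12$ ($L{\left(R \right)} = -5 - 7 = -12$)
$- \frac{148}{361} + \frac{1}{b{\left(-14 \right)} L{\left(9 \right)}} = - \frac{148}{361} + \frac{1}{1 \left(-12\right)} = \left(-148\right) \frac{1}{361} + 1 \left(- \frac{1}{12}\right) = - \frac{148}{361} - \frac{1}{12} = - \frac{2137}{4332}$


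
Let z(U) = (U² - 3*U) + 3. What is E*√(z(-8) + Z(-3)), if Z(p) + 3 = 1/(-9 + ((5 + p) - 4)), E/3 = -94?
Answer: -282*√10637/11 ≈ -2644.0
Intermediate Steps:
E = -282 (E = 3*(-94) = -282)
z(U) = 3 + U² - 3*U
Z(p) = -3 + 1/(-8 + p) (Z(p) = -3 + 1/(-9 + ((5 + p) - 4)) = -3 + 1/(-9 + (1 + p)) = -3 + 1/(-8 + p))
E*√(z(-8) + Z(-3)) = -282*√((3 + (-8)² - 3*(-8)) + (25 - 3*(-3))/(-8 - 3)) = -282*√((3 + 64 + 24) + (25 + 9)/(-11)) = -282*√(91 - 1/11*34) = -282*√(91 - 34/11) = -282*√10637/11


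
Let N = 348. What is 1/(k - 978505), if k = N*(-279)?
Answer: -1/1075597 ≈ -9.2972e-7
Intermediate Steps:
k = -97092 (k = 348*(-279) = -97092)
1/(k - 978505) = 1/(-97092 - 978505) = 1/(-1075597) = -1/1075597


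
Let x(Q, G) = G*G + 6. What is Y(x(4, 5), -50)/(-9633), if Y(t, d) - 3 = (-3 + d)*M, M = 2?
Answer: 103/9633 ≈ 0.010692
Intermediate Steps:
x(Q, G) = 6 + G² (x(Q, G) = G² + 6 = 6 + G²)
Y(t, d) = -3 + 2*d (Y(t, d) = 3 + (-3 + d)*2 = 3 + (-6 + 2*d) = -3 + 2*d)
Y(x(4, 5), -50)/(-9633) = (-3 + 2*(-50))/(-9633) = (-3 - 100)*(-1/9633) = -103*(-1/9633) = 103/9633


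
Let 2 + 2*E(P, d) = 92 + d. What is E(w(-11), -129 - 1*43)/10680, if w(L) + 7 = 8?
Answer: -41/10680 ≈ -0.0038390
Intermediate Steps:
w(L) = 1 (w(L) = -7 + 8 = 1)
E(P, d) = 45 + d/2 (E(P, d) = -1 + (92 + d)/2 = -1 + (46 + d/2) = 45 + d/2)
E(w(-11), -129 - 1*43)/10680 = (45 + (-129 - 1*43)/2)/10680 = (45 + (-129 - 43)/2)*(1/10680) = (45 + (½)*(-172))*(1/10680) = (45 - 86)*(1/10680) = -41*1/10680 = -41/10680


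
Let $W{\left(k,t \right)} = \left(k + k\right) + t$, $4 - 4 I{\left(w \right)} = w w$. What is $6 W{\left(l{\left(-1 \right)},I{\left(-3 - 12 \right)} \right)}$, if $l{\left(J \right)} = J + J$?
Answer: $- \frac{711}{2} \approx -355.5$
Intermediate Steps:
$l{\left(J \right)} = 2 J$
$I{\left(w \right)} = 1 - \frac{w^{2}}{4}$ ($I{\left(w \right)} = 1 - \frac{w w}{4} = 1 - \frac{w^{2}}{4}$)
$W{\left(k,t \right)} = t + 2 k$ ($W{\left(k,t \right)} = 2 k + t = t + 2 k$)
$6 W{\left(l{\left(-1 \right)},I{\left(-3 - 12 \right)} \right)} = 6 \left(\left(1 - \frac{\left(-3 - 12\right)^{2}}{4}\right) + 2 \cdot 2 \left(-1\right)\right) = 6 \left(\left(1 - \frac{\left(-3 - 12\right)^{2}}{4}\right) + 2 \left(-2\right)\right) = 6 \left(\left(1 - \frac{\left(-15\right)^{2}}{4}\right) - 4\right) = 6 \left(\left(1 - \frac{225}{4}\right) - 4\right) = 6 \left(- \frac{221}{4} - 4\right) = 6 \left(- \frac{237}{4}\right) = - \frac{711}{2}$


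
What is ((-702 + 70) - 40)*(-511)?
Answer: 343392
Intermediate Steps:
((-702 + 70) - 40)*(-511) = (-632 - 40)*(-511) = -672*(-511) = 343392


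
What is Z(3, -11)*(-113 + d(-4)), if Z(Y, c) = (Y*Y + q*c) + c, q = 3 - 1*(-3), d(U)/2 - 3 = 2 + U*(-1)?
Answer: 6460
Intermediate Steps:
d(U) = 10 - 2*U (d(U) = 6 + 2*(2 + U*(-1)) = 6 + 2*(2 - U) = 6 + (4 - 2*U) = 10 - 2*U)
q = 6 (q = 3 + 3 = 6)
Z(Y, c) = Y**2 + 7*c (Z(Y, c) = (Y*Y + 6*c) + c = (Y**2 + 6*c) + c = Y**2 + 7*c)
Z(3, -11)*(-113 + d(-4)) = (3**2 + 7*(-11))*(-113 + (10 - 2*(-4))) = (9 - 77)*(-113 + (10 + 8)) = -68*(-113 + 18) = -68*(-95) = 6460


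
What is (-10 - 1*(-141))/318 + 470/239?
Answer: 180769/76002 ≈ 2.3785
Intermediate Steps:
(-10 - 1*(-141))/318 + 470/239 = (-10 + 141)*(1/318) + 470*(1/239) = 131*(1/318) + 470/239 = 131/318 + 470/239 = 180769/76002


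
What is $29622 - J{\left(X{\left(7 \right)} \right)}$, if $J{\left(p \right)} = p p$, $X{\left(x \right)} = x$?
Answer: $29573$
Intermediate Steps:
$J{\left(p \right)} = p^{2}$
$29622 - J{\left(X{\left(7 \right)} \right)} = 29622 - 7^{2} = 29622 - 49 = 29573$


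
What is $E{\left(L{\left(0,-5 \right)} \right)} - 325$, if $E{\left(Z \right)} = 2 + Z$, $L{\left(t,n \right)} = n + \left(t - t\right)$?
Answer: $-328$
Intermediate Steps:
$L{\left(t,n \right)} = n$ ($L{\left(t,n \right)} = n + 0 = n$)
$E{\left(L{\left(0,-5 \right)} \right)} - 325 = \left(2 - 5\right) - 325 = -3 - 325 = -328$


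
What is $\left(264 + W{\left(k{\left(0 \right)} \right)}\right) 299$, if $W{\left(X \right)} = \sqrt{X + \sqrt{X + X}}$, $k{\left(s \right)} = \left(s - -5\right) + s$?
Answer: $78936 + 299 \sqrt{5 + \sqrt{10}} \approx 79790.0$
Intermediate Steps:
$k{\left(s \right)} = 5 + 2 s$ ($k{\left(s \right)} = \left(s + 5\right) + s = \left(5 + s\right) + s = 5 + 2 s$)
$W{\left(X \right)} = \sqrt{X + \sqrt{2} \sqrt{X}}$ ($W{\left(X \right)} = \sqrt{X + \sqrt{2 X}} = \sqrt{X + \sqrt{2} \sqrt{X}}$)
$\left(264 + W{\left(k{\left(0 \right)} \right)}\right) 299 = \left(264 + \sqrt{\left(5 + 2 \cdot 0\right) + \sqrt{2} \sqrt{5 + 2 \cdot 0}}\right) 299 = \left(264 + \sqrt{\left(5 + 0\right) + \sqrt{2} \sqrt{5 + 0}}\right) 299 = \left(264 + \sqrt{5 + \sqrt{2} \sqrt{5}}\right) 299 = \left(264 + \sqrt{5 + \sqrt{10}}\right) 299 = 78936 + 299 \sqrt{5 + \sqrt{10}}$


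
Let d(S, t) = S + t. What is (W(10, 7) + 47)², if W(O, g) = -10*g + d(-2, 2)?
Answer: 529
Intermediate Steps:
W(O, g) = -10*g (W(O, g) = -10*g + (-2 + 2) = -10*g + 0 = -10*g)
(W(10, 7) + 47)² = (-10*7 + 47)² = (-70 + 47)² = (-23)² = 529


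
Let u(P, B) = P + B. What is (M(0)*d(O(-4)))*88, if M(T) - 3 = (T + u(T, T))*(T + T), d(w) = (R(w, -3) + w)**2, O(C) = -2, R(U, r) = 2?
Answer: 0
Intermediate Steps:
d(w) = (2 + w)**2
u(P, B) = B + P
M(T) = 3 + 6*T**2 (M(T) = 3 + (T + (T + T))*(T + T) = 3 + (T + 2*T)*(2*T) = 3 + (3*T)*(2*T) = 3 + 6*T**2)
(M(0)*d(O(-4)))*88 = ((3 + 6*0**2)*(2 - 2)**2)*88 = ((3 + 6*0)*0**2)*88 = ((3 + 0)*0)*88 = (3*0)*88 = 0*88 = 0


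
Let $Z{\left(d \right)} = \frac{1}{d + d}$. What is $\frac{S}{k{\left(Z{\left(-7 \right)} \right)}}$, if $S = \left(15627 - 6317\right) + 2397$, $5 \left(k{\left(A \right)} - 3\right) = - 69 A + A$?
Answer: $\frac{409745}{139} \approx 2947.8$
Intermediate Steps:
$Z{\left(d \right)} = \frac{1}{2 d}$
$k{\left(A \right)} = 3 - \frac{68 A}{5}$ ($k{\left(A \right)} = 3 + \frac{- 69 A + A}{5} = 3 + \frac{\left(-68\right) A}{5} = 3 - \frac{68 A}{5}$)
$S = 11707$ ($S = 9310 + 2397 = 11707$)
$\frac{S}{k{\left(Z{\left(-7 \right)} \right)}} = \frac{11707}{3 - \frac{68 \frac{1}{2 \left(-7\right)}}{5}} = \frac{11707}{3 - \frac{68 \cdot \frac{1}{2} \left(- \frac{1}{7}\right)}{5}} = \frac{11707}{3 - - \frac{34}{35}} = \frac{11707}{3 + \frac{34}{35}} = \frac{11707}{\frac{139}{35}} = 11707 \cdot \frac{35}{139} = \frac{409745}{139}$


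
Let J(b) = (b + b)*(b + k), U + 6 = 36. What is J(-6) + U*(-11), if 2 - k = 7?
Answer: -198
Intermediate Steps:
k = -5 (k = 2 - 1*7 = 2 - 7 = -5)
U = 30 (U = -6 + 36 = 30)
J(b) = 2*b*(-5 + b) (J(b) = (b + b)*(b - 5) = (2*b)*(-5 + b) = 2*b*(-5 + b))
J(-6) + U*(-11) = 2*(-6)*(-5 - 6) + 30*(-11) = 2*(-6)*(-11) - 330 = 132 - 330 = -198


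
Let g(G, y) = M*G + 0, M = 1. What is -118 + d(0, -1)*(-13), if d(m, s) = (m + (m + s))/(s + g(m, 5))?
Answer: -131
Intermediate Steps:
g(G, y) = G (g(G, y) = 1*G + 0 = G + 0 = G)
d(m, s) = (s + 2*m)/(m + s) (d(m, s) = (m + (m + s))/(s + m) = (s + 2*m)/(m + s))
-118 + d(0, -1)*(-13) = -118 + ((-1 + 2*0)/(0 - 1))*(-13) = -118 + ((-1 + 0)/(-1))*(-13) = -118 - 1*(-1)*(-13) = -118 + 1*(-13) = -118 - 13 = -131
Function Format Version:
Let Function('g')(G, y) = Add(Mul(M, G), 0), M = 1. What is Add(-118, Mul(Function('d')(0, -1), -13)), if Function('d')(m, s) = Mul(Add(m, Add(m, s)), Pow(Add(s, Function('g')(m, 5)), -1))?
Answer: -131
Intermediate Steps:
Function('g')(G, y) = G (Function('g')(G, y) = Add(Mul(1, G), 0) = Add(G, 0) = G)
Function('d')(m, s) = Mul(Pow(Add(m, s), -1), Add(s, Mul(2, m))) (Function('d')(m, s) = Mul(Add(m, Add(m, s)), Pow(Add(s, m), -1)) = Mul(Add(s, Mul(2, m)), Pow(Add(m, s), -1)) = Mul(Pow(Add(m, s), -1), Add(s, Mul(2, m))))
Add(-118, Mul(Function('d')(0, -1), -13)) = Add(-118, Mul(Mul(Pow(Add(0, -1), -1), Add(-1, Mul(2, 0))), -13)) = Add(-118, Mul(Mul(Pow(-1, -1), Add(-1, 0)), -13)) = Add(-118, Mul(Mul(-1, -1), -13)) = Add(-118, Mul(1, -13)) = Add(-118, -13) = -131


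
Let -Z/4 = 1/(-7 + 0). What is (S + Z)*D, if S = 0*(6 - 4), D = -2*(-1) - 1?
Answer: 4/7 ≈ 0.57143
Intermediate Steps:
D = 1 (D = 2 - 1 = 1)
S = 0 (S = 0*2 = 0)
Z = 4/7 (Z = -4/(-7 + 0) = -4/(-7) = -4*(-⅐) = 4/7 ≈ 0.57143)
(S + Z)*D = (0 + 4/7)*1 = (4/7)*1 = 4/7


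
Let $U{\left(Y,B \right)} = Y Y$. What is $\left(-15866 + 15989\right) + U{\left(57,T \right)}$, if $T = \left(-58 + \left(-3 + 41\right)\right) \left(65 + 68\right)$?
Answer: $3372$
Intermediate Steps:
$T = -2660$ ($T = \left(-58 + 38\right) 133 = \left(-20\right) 133 = -2660$)
$U{\left(Y,B \right)} = Y^{2}$
$\left(-15866 + 15989\right) + U{\left(57,T \right)} = \left(-15866 + 15989\right) + 57^{2} = 123 + 3249 = 3372$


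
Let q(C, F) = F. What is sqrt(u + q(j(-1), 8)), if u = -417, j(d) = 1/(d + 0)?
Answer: I*sqrt(409) ≈ 20.224*I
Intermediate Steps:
j(d) = 1/d
sqrt(u + q(j(-1), 8)) = sqrt(-417 + 8) = sqrt(-409) = I*sqrt(409)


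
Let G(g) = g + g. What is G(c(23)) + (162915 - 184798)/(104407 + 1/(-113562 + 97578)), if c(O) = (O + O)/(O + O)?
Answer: 2987905102/1668841487 ≈ 1.7904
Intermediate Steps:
c(O) = 1 (c(O) = (2*O)/((2*O)) = (2*O)*(1/(2*O)) = 1)
G(g) = 2*g
G(c(23)) + (162915 - 184798)/(104407 + 1/(-113562 + 97578)) = 2*1 + (162915 - 184798)/(104407 + 1/(-113562 + 97578)) = 2 - 21883/(104407 + 1/(-15984)) = 2 - 21883/(104407 - 1/15984) = 2 - 21883/1668841487/15984 = 2 - 21883*15984/1668841487 = 2 - 349777872/1668841487 = 2987905102/1668841487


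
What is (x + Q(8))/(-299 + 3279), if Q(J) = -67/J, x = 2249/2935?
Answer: -178653/69970400 ≈ -0.0025533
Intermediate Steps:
x = 2249/2935 (x = 2249*(1/2935) = 2249/2935 ≈ 0.76627)
(x + Q(8))/(-299 + 3279) = (2249/2935 - 67/8)/(-299 + 3279) = (2249/2935 - 67*1/8)/2980 = (2249/2935 - 67/8)*(1/2980) = -178653/23480*1/2980 = -178653/69970400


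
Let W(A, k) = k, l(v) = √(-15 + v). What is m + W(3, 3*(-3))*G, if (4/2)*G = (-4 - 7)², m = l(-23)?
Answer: -1089/2 + I*√38 ≈ -544.5 + 6.1644*I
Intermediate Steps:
m = I*√38 (m = √(-15 - 23) = √(-38) = I*√38 ≈ 6.1644*I)
G = 121/2 (G = (-4 - 7)²/2 = (½)*(-11)² = (½)*121 = 121/2 ≈ 60.500)
m + W(3, 3*(-3))*G = I*√38 + (3*(-3))*(121/2) = I*√38 - 9*121/2 = I*√38 - 1089/2 = -1089/2 + I*√38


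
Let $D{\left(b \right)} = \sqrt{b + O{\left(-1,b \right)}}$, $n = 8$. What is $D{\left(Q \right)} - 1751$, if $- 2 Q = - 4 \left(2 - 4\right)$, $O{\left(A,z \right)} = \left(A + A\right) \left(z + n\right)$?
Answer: $-1751 + 2 i \sqrt{3} \approx -1751.0 + 3.4641 i$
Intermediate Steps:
$O{\left(A,z \right)} = 2 A \left(8 + z\right)$ ($O{\left(A,z \right)} = \left(A + A\right) \left(z + 8\right) = 2 A \left(8 + z\right)$)
$Q = -4$ ($Q = - \frac{\left(-4\right) \left(2 - 4\right)}{2} = - \frac{\left(-4\right) \left(-2\right)}{2} = \left(- \frac{1}{2}\right) 8 = -4$)
$D{\left(b \right)} = \sqrt{-16 - b}$ ($D{\left(b \right)} = \sqrt{b + 2 \left(-1\right) \left(8 + b\right)} = \sqrt{b - \left(16 + 2 b\right)} = \sqrt{-16 - b}$)
$D{\left(Q \right)} - 1751 = \sqrt{-16 - -4} - 1751 = \sqrt{-16 + 4} - 1751 = \sqrt{-12} - 1751 = 2 i \sqrt{3} - 1751 = -1751 + 2 i \sqrt{3}$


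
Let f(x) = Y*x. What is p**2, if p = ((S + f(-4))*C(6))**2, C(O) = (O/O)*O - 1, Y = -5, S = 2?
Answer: 146410000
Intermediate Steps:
C(O) = -1 + O (C(O) = 1*O - 1 = O - 1 = -1 + O)
f(x) = -5*x
p = 12100 (p = ((2 - 5*(-4))*(-1 + 6))**2 = ((2 + 20)*5)**2 = (22*5)**2 = 110**2 = 12100)
p**2 = 12100**2 = 146410000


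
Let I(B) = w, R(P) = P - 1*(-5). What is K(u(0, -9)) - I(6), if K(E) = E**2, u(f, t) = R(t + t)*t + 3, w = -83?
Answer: 14483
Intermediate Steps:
R(P) = 5 + P (R(P) = P + 5 = 5 + P)
I(B) = -83
u(f, t) = 3 + t*(5 + 2*t) (u(f, t) = (5 + (t + t))*t + 3 = (5 + 2*t)*t + 3 = t*(5 + 2*t) + 3 = 3 + t*(5 + 2*t))
K(u(0, -9)) - I(6) = (3 - 9*(5 + 2*(-9)))**2 - 1*(-83) = (3 - 9*(5 - 18))**2 + 83 = (3 - 9*(-13))**2 + 83 = (3 + 117)**2 + 83 = 120**2 + 83 = 14400 + 83 = 14483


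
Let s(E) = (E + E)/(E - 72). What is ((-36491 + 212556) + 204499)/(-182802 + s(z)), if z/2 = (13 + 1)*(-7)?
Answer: -6374447/3061909 ≈ -2.0819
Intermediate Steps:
z = -196 (z = 2*((13 + 1)*(-7)) = 2*(14*(-7)) = 2*(-98) = -196)
s(E) = 2*E/(-72 + E) (s(E) = (2*E)/(-72 + E) = 2*E/(-72 + E))
((-36491 + 212556) + 204499)/(-182802 + s(z)) = ((-36491 + 212556) + 204499)/(-182802 + 2*(-196)/(-72 - 196)) = (176065 + 204499)/(-182802 + 2*(-196)/(-268)) = 380564/(-182802 + 2*(-196)*(-1/268)) = 380564/(-182802 + 98/67) = 380564/(-12247636/67) = 380564*(-67/12247636) = -6374447/3061909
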